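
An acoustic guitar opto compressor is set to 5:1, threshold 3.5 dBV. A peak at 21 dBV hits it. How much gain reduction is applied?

14 dB

Overshoot = 21 − 3.5 = 17.5 dB.
At 5:1, output sits 17.5/5 = 3.5 dB above threshold.
Gain reduction = 17.5 − 3.5 = 14 dB.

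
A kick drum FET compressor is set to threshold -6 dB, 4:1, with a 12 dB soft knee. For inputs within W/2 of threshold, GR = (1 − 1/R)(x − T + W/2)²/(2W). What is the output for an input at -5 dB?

x − T + W/2 = -5 − (-6) + 6 = 7.
GR = (1 − 1/4) × 7² / 24 = 0.75 × 49 / 24 = 1.53125 dB.
Output = -5 − 1.53125 = -6.53125 dB.

-6.53125 dB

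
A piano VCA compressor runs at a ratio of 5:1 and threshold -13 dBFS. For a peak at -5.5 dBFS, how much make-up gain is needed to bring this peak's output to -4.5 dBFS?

The peak compresses to -13 + 7.5/5 = -11.5 dBFS.
To reach -4.5 dBFS requires -4.5 − (-11.5) = 7 dB of make-up.

7 dB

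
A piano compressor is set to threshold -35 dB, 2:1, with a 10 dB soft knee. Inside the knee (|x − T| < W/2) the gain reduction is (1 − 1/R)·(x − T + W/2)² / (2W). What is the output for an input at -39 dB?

x − T + W/2 = -39 − (-35) + 5 = 1.
GR = (1 − 1/2) × 1² / 20 = 0.5 × 1 / 20 = 0.025 dB.
Output = -39 − 0.025 = -39.025 dB.

-39.025 dB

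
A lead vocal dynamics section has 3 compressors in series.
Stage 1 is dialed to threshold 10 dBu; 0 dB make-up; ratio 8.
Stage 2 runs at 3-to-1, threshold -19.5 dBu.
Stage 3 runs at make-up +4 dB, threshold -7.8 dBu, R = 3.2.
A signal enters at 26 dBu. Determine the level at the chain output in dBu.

Stage 1: overshoot 16 dB → 16/8 = 2 dB → 12 dBu.
Stage 2: 31.5 dB above -19.5 dBu, reduced 3:1 to 10.5 dB above → -9 dBu.
Stage 3: below threshold (-9 ≤ -7.8); passes unchanged; make-up brings it to -5 dBu.

-5 dBu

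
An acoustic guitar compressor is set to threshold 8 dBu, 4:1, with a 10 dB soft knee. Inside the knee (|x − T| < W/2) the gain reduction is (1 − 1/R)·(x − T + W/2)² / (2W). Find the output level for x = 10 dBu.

x − T + W/2 = 10 − 8 + 5 = 7.
GR = (1 − 1/4) × 7² / 20 = 0.75 × 49 / 20 = 1.8375 dB.
Output = 10 − 1.8375 = 8.1625 dBu.

8.1625 dBu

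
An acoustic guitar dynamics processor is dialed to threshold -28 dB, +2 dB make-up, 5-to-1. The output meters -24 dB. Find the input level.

Stripping the +2 dB make-up gives -26 dB at the gain stage.
That's 2 dB above the -28 dB threshold.
Before 5:1 compression the overshoot was 2 × 5 = 10 dB, so input = -28 + 10 = -18 dB.

-18 dB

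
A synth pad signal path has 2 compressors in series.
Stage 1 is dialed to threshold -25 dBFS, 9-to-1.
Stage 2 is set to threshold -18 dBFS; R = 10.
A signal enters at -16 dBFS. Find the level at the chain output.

-24 dBFS

Stage 1: overshoot 9 dB → 9/9 = 1 dB → -24 dBFS.
Stage 2: -24 dBFS ≤ -18 dBFS, so stage 2 doesn't engage; output -24 dBFS.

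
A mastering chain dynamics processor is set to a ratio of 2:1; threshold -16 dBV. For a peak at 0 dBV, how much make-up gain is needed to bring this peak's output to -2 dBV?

The peak compresses to -16 + 16/2 = -8 dBV.
To reach -2 dBV requires -2 − (-8) = 6 dB of make-up.

6 dB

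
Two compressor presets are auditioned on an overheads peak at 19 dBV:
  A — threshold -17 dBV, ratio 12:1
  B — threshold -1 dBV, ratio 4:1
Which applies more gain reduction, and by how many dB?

A: 36 dB over, compressed to 3 dB over, so 33 dB of GR.
B: 20 dB over, compressed to 5 dB over, so 15 dB of GR.
Difference: 18 dB in favour of A.

A, by 18 dB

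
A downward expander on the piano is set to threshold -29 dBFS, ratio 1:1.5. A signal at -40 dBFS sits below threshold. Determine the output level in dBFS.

Below threshold, a 1:1.5 expander applies gain = (1.5−1)×(T − x) of attenuation.
(1.5−1) × 11 = 5.5 dB, so output = -40 − 5.5 = -45.5 dBFS.

-45.5 dBFS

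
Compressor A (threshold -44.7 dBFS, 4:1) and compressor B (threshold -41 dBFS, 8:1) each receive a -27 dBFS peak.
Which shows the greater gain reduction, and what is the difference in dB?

A: GR = 17.7 − 17.7/4 = 13.275 dB.
B: GR = 14 − 14/8 = 12.25 dB.
A applies 1.025 dB more gain reduction.

A, by 1.025 dB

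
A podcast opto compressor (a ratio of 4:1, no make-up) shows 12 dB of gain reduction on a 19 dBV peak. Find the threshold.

Input is 16 dB above T (since output overshoot × R = input overshoot: (7 − T)·4 = 19 − T gives T = 3 dBV).
Check: 3 + (19 − 3)/4 = 3 + 4 = 7 dBV. ✓

3 dBV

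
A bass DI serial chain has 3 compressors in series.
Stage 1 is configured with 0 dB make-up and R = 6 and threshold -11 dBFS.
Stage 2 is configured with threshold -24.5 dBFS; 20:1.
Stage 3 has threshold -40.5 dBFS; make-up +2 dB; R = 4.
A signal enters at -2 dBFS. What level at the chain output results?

-34.3125 dBFS

Stage 1: 9 dB above -11 dBFS, reduced 6:1 to 1.5 dB above → -9.5 dBFS.
Stage 2: -9.5 dBFS is 15 dB over -24.5 dBFS; at 20:1 that becomes 0.75 dB over, giving -23.75 dBFS.
Stage 3: -23.75 dBFS is 16.75 dB over -40.5 dBFS; at 4:1 that becomes 4.1875 dB over, giving -36.3125 dBFS; +2 dB make-up → -34.3125 dBFS.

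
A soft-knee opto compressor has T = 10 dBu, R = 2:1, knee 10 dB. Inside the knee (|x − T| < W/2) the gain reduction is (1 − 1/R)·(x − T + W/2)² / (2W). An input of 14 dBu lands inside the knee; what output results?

x − T + W/2 = 14 − 10 + 5 = 9.
GR = (1 − 1/2) × 9² / 20 = 0.5 × 81 / 20 = 2.025 dB.
Output = 14 − 2.025 = 11.975 dBu.

11.975 dBu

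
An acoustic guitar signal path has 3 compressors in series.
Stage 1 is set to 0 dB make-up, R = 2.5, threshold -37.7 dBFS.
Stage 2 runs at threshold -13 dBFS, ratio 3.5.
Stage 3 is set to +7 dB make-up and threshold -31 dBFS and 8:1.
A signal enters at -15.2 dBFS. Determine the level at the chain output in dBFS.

-23.7125 dBFS

Stage 1: overshoot 22.5 dB → 22.5/2.5 = 9 dB → -28.7 dBFS.
Stage 2: -28.7 dBFS ≤ -13 dBFS, so stage 2 doesn't engage; output -28.7 dBFS.
Stage 3: 2.3 dB above -31 dBFS, reduced 8:1 to 0.2875 dB above → -30.7125 dBFS; +7 dB make-up → -23.7125 dBFS.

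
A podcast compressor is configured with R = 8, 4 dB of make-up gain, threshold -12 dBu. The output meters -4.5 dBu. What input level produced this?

Before make-up, the level was -4.5 − 4 = -8.5 dBu.
That's 3.5 dB above the -12 dBu threshold.
Input overshoot = R × output overshoot = 28 dB → input = -12 + 28 = 16 dBu.

16 dBu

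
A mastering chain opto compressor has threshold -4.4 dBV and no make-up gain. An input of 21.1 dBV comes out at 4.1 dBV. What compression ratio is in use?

Input overshoot = 21.1 − (-4.4) = 25.5 dB; output overshoot = 4.1 − (-4.4) = 8.5 dB.
Ratio = 25.5 / 8.5 = 3.

3:1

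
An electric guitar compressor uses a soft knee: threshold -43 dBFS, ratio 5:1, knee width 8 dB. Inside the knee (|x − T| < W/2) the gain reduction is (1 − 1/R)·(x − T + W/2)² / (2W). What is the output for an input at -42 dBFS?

x − T + W/2 = -42 − (-43) + 4 = 5.
GR = (1 − 1/5) × 5² / 16 = 0.8 × 25 / 16 = 1.25 dB.
Output = -42 − 1.25 = -43.25 dBFS.

-43.25 dBFS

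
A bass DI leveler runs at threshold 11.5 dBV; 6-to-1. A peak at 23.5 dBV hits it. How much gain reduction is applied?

10 dB

Overshoot = 23.5 − 11.5 = 12 dB.
A 6:1 ratio leaves 2 dB of that excess.
Gain reduction = 12 − 2 = 10 dB.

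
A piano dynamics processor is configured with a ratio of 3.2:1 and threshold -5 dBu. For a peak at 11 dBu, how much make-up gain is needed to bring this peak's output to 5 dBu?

Without make-up, output = threshold + overshoot/3.2 = -5 + 5 = 0 dBu.
Gap to target: 5 dB.

5 dB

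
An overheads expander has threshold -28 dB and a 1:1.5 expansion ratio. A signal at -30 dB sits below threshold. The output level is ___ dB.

-31 dB

The input is 2 dB below the -28 dB threshold.
A 1:1.5 expander multiplies undershoot by 1.5: 2 × 1.5 = 3 dB below threshold.
Output = -28 − 3 = -31 dB.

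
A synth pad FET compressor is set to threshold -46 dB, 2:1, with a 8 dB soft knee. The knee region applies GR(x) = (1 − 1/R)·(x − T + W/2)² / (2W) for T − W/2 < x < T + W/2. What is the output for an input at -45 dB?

-45.78125 dB

x − T + W/2 = -45 − (-46) + 4 = 5.
GR = (1 − 1/2) × 5² / 16 = 0.5 × 25 / 16 = 0.78125 dB.
Output = -45 − 0.78125 = -45.78125 dB.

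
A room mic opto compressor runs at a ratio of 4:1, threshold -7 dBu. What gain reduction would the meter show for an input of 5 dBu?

The signal is 12 dB above threshold.
After 4:1 compression the overshoot becomes 12/4 = 3 dB.
So the signal is attenuated by 12 − 3 = 9 dB.

9 dB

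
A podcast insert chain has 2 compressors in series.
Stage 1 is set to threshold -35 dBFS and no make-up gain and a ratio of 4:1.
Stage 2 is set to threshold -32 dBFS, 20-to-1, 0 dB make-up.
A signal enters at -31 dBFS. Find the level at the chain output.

-34 dBFS

Stage 1: -31 dBFS is 4 dB over -35 dBFS; at 4:1 that becomes 1 dB over, giving -34 dBFS.
Stage 2: -34 dBFS ≤ -32 dBFS, so stage 2 doesn't engage; output -34 dBFS.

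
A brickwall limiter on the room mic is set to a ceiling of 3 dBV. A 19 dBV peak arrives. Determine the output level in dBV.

At ∞:1, everything above 3 dBV is held at the ceiling.

3 dBV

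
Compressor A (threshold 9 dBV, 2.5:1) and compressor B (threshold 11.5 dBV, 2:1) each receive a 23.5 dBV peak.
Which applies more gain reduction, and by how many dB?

A: 14.5 dB over, compressed to 5.8 dB over, so 8.7 dB of GR.
B: 12 dB over, compressed to 6 dB over, so 6 dB of GR.
Difference: 2.7 dB in favour of A.

A, by 2.7 dB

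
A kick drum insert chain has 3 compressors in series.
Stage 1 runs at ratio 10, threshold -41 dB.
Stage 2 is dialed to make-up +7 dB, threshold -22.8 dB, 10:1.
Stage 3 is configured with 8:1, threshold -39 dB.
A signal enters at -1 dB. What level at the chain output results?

-37.875 dB

Stage 1: 40 dB above -41 dB, reduced 10:1 to 4 dB above → -37 dB.
Stage 2: -37 dB is at or below the -22.8 dB threshold — no compression; make-up brings it to -30 dB.
Stage 3: overshoot 9 dB → 9/8 = 1.125 dB → -37.875 dB.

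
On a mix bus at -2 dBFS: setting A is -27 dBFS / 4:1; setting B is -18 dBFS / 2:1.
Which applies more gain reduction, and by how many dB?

A, by 10.75 dB

A: GR = 25 − 25/4 = 18.75 dB.
B: GR = 16 − 16/2 = 8 dB.
Difference: 10.75 dB in favour of A.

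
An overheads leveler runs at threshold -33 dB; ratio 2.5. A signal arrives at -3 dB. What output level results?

Overshoot: -3 − (-33) = 30 dB.
The 30 dB excess becomes 12 dB after 2.5:1 reduction.
That puts the output at -21 dB.

-21 dB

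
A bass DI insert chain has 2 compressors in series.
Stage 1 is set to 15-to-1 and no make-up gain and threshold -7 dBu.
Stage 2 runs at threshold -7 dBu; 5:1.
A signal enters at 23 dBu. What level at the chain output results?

-6.6 dBu

Stage 1: 23 dBu is 30 dB over -7 dBu; at 15:1 that becomes 2 dB over, giving -5 dBu.
Stage 2: 2 dB above -7 dBu, reduced 5:1 to 0.4 dB above → -6.6 dBu.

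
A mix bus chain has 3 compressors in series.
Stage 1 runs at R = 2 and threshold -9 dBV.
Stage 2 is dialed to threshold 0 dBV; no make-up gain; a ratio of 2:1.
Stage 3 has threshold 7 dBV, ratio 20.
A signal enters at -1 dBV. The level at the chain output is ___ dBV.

-5 dBV

Stage 1: 8 dB above -9 dBV, reduced 2:1 to 4 dB above → -5 dBV.
Stage 2: -5 dBV ≤ 0 dBV, so stage 2 doesn't engage; output -5 dBV.
Stage 3: -5 dBV is at or below the 7 dBV threshold — no compression; output -5 dBV.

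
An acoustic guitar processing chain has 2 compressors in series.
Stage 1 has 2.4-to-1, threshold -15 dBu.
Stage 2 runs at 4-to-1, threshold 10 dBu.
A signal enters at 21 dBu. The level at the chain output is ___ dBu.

Stage 1: overshoot 36 dB → 36/2.4 = 15 dB → 0 dBu.
Stage 2: 0 dBu ≤ 10 dBu, so stage 2 doesn't engage; output 0 dBu.

0 dBu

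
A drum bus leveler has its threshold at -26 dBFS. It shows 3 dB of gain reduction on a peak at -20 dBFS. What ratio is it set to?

2:1

Input overshoot = -20 − (-26) = 6 dB.
Output overshoot = 6 − 3 = 3 dB.
Ratio = input overshoot / output overshoot = 6 / 3 = 2.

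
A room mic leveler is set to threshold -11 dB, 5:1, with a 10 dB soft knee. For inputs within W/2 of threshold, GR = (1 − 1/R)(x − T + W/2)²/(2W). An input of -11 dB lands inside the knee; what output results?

x − T + W/2 = -11 − (-11) + 5 = 5.
GR = (1 − 1/5) × 5² / 20 = 0.8 × 25 / 20 = 1 dB.
Output = -11 − 1 = -12 dB.

-12 dB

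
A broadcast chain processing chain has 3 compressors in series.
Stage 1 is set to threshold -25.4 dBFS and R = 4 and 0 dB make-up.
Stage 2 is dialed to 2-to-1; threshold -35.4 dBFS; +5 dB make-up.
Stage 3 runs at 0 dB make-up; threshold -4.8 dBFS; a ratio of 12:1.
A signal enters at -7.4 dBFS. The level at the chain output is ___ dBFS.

Stage 1: overshoot 18 dB → 18/4 = 4.5 dB → -20.9 dBFS.
Stage 2: 14.5 dB above -35.4 dBFS, reduced 2:1 to 7.25 dB above → -28.15 dBFS; +5 dB make-up → -23.15 dBFS.
Stage 3: -23.15 dBFS ≤ -4.8 dBFS, so stage 3 doesn't engage; output -23.15 dBFS.

-23.15 dBFS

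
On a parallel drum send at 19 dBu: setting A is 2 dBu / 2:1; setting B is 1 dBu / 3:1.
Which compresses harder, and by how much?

A: GR = 17 − 17/2 = 8.5 dB.
B: GR = 18 − 18/3 = 12 dB.
Difference: 3.5 dB in favour of B.

B, by 3.5 dB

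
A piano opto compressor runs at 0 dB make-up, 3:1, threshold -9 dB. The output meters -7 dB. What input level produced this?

-3 dB

The compressed level sits -7 − (-9) = 2 dB over threshold.
Input overshoot = R × output overshoot = 6 dB → input = -9 + 6 = -3 dB.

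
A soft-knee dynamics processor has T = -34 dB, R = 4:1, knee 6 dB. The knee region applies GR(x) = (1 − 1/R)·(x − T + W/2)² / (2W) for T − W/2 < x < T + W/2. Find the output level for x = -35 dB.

-35.25 dB

x − T + W/2 = -35 − (-34) + 3 = 2.
GR = (1 − 1/4) × 2² / 12 = 0.75 × 4 / 12 = 0.25 dB.
Output = -35 − 0.25 = -35.25 dB.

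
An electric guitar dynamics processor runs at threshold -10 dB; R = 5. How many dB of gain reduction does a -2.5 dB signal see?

6 dB

Overshoot = -2.5 − (-10) = 7.5 dB.
At 5:1, output sits 7.5/5 = 1.5 dB above threshold.
GR = overshoot in − overshoot out = 7.5 − 1.5 = 6 dB.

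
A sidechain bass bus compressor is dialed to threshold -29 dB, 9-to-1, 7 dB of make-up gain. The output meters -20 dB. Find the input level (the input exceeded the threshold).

-11 dB

Remove make-up: -20 − 7 = -27 dB.
That's 2 dB above the -29 dB threshold.
Input overshoot = R × output overshoot = 18 dB → input = -29 + 18 = -11 dB.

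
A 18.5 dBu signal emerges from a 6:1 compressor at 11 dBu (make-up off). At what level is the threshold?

9.5 dBu

Input is 9 dB above T (since output overshoot × R = input overshoot: (11 − T)·6 = 18.5 − T gives T = 9.5 dBu).
Check: 9.5 + (18.5 − 9.5)/6 = 9.5 + 1.5 = 11 dBu. ✓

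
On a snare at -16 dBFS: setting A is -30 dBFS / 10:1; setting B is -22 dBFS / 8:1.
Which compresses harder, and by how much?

A, by 7.35 dB

A: 14 dB over, compressed to 1.4 dB over, so 12.6 dB of GR.
B: 6 dB over, compressed to 0.75 dB over, so 5.25 dB of GR.
A applies 7.35 dB more gain reduction.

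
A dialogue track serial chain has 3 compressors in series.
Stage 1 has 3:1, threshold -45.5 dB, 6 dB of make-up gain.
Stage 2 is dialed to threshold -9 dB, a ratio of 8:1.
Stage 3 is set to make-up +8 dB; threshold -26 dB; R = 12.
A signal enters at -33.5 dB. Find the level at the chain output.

-27.5 dB

Stage 1: 12 dB above -45.5 dB, reduced 3:1 to 4 dB above → -41.5 dB; +6 dB make-up → -35.5 dB.
Stage 2: -35.5 dB is at or below the -9 dB threshold — no compression; output -35.5 dB.
Stage 3: -35.5 dB is at or below the -26 dB threshold — no compression; make-up brings it to -27.5 dB.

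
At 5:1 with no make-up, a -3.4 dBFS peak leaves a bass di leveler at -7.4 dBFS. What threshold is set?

Input is 5 dB above T (since output overshoot × R = input overshoot: (-7.4 − T)·5 = -3.4 − T gives T = -8.4 dBFS).
Check: -8.4 + (-3.4 − (-8.4))/5 = -8.4 + 1 = -7.4 dBFS. ✓

-8.4 dBFS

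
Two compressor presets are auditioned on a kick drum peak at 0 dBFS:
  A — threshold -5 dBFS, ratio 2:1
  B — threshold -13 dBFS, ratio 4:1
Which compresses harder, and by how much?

A: overshoot 5 dB → output overshoot 2.5 dB → GR 2.5 dB.
B: overshoot 13 dB → output overshoot 3.25 dB → GR 9.75 dB.
B applies 7.25 dB more gain reduction.

B, by 7.25 dB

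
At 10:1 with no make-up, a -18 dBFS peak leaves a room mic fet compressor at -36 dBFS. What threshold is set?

-38 dBFS

Let T be the threshold. Output overshoot = (input overshoot)/R, so -36 − T = (-18 − T)/10.
10·(-36 − T) = -18 − T → 9·T = -360 − (-18) = -342.
T = -342/9 = -38 dBFS.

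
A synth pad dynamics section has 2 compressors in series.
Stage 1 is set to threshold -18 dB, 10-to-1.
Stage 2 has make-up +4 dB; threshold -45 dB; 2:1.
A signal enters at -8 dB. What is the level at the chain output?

Stage 1: 10 dB above -18 dB, reduced 10:1 to 1 dB above → -17 dB.
Stage 2: overshoot 28 dB → 28/2 = 14 dB → -31 dB; +4 dB make-up → -27 dB.

-27 dB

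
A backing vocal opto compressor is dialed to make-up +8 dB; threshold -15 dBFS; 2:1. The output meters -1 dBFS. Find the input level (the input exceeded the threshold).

-3 dBFS

Remove make-up: -1 − 8 = -9 dBFS.
The compressed level sits -9 − (-15) = 6 dB over threshold.
Input overshoot = R × output overshoot = 12 dB → input = -15 + 12 = -3 dBFS.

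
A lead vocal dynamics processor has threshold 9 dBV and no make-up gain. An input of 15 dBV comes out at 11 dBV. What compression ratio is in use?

3:1

Input overshoot = 15 − 9 = 6 dB; output overshoot = 11 − 9 = 2 dB.
Ratio = 6 / 2 = 3.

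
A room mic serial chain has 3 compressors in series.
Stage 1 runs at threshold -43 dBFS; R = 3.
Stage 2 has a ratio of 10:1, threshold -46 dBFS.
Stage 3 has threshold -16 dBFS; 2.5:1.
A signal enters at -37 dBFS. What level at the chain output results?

Stage 1: 6 dB above -43 dBFS, reduced 3:1 to 2 dB above → -41 dBFS.
Stage 2: overshoot 5 dB → 5/10 = 0.5 dB → -45.5 dBFS.
Stage 3: -45.5 dBFS is at or below the -16 dBFS threshold — no compression; output -45.5 dBFS.

-45.5 dBFS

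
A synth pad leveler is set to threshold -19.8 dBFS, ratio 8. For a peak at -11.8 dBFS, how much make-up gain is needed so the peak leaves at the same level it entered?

7 dB

Without make-up, output = threshold + overshoot/8 = -19.8 + 1 = -18.8 dBFS.
Gap to target: 7 dB.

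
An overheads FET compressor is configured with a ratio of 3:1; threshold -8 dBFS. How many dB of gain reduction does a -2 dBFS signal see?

-2 dBFS exceeds the threshold by 6 dB.
A 3:1 ratio leaves 2 dB of that excess.
GR = overshoot in − overshoot out = 6 − 2 = 4 dB.

4 dB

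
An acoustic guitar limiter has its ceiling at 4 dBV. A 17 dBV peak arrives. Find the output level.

The limiter clamps the peak to its 4 dBV ceiling.

4 dBV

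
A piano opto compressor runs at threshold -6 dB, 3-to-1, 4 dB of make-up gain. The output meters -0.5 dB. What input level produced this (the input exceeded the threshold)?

-1.5 dB

Before make-up, the level was -0.5 − 4 = -4.5 dB.
That's 1.5 dB above the -6 dB threshold.
Input overshoot = R × output overshoot = 4.5 dB → input = -6 + 4.5 = -1.5 dB.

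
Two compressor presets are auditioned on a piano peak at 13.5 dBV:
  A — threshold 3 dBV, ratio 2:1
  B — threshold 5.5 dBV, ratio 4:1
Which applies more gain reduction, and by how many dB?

A: GR = 10.5 − 10.5/2 = 5.25 dB.
B: GR = 8 − 8/4 = 6 dB.
B reduces 0.75 dB more.

B, by 0.75 dB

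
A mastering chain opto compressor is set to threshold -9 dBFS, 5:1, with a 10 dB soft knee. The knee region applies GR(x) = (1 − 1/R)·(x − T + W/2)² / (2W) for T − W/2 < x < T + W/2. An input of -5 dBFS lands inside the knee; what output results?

-8.24 dBFS

x − T + W/2 = -5 − (-9) + 5 = 9.
GR = (1 − 1/5) × 9² / 20 = 0.8 × 81 / 20 = 3.24 dB.
Output = -5 − 3.24 = -8.24 dBFS.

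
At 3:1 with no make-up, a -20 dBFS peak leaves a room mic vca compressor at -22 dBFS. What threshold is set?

Gain reduction = -20 − (-22) = 2 dB; output overshoot = GR / (R − 1) = 2 / 2 = 1 dB.
Threshold = output − output overshoot = -22 − 1 = -23 dBFS.

-23 dBFS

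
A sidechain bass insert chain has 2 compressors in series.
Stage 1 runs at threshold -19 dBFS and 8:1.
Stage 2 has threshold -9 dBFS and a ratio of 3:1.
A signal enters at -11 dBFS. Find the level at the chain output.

Stage 1: -11 dBFS is 8 dB over -19 dBFS; at 8:1 that becomes 1 dB over, giving -18 dBFS.
Stage 2: below threshold (-18 ≤ -9); passes unchanged; output -18 dBFS.

-18 dBFS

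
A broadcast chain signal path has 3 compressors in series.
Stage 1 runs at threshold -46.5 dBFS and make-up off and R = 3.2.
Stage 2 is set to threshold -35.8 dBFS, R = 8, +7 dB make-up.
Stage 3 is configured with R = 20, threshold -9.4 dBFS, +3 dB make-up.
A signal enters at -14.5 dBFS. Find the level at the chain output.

Stage 1: overshoot 32 dB → 32/3.2 = 10 dB → -36.5 dBFS.
Stage 2: -36.5 dBFS ≤ -35.8 dBFS, so stage 2 doesn't engage; make-up brings it to -29.5 dBFS.
Stage 3: below threshold (-29.5 ≤ -9.4); passes unchanged; make-up brings it to -26.5 dBFS.

-26.5 dBFS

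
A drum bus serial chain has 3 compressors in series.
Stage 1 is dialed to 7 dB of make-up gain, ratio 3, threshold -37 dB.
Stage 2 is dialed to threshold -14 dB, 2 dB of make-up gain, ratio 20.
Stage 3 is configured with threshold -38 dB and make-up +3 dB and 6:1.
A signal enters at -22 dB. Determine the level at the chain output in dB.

-32.5 dB

Stage 1: -22 dB is 15 dB over -37 dB; at 3:1 that becomes 5 dB over, giving -32 dB; +7 dB make-up → -25 dB.
Stage 2: -25 dB is at or below the -14 dB threshold — no compression; make-up brings it to -23 dB.
Stage 3: overshoot 15 dB → 15/6 = 2.5 dB → -35.5 dB; +3 dB make-up → -32.5 dB.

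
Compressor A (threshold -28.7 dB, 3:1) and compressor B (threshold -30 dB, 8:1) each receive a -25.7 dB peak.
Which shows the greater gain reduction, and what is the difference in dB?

B, by 1.7625 dB

A: overshoot 3 dB → output overshoot 1 dB → GR 2 dB.
B: overshoot 4.3 dB → output overshoot 0.5375 dB → GR 3.7625 dB.
B applies 1.7625 dB more gain reduction.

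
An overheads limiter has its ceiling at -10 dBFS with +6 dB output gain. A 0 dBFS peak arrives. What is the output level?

The limiter clamps the peak to its -10 dBFS ceiling.
Output gain then adds 6 dB: -10 + 6 = -4 dBFS.

-4 dBFS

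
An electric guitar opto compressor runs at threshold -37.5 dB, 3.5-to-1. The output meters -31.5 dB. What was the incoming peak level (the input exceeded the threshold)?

The compressed level sits -31.5 − (-37.5) = 6 dB over threshold.
Before 3.5:1 compression the overshoot was 6 × 3.5 = 21 dB, so input = -37.5 + 21 = -16.5 dB.

-16.5 dB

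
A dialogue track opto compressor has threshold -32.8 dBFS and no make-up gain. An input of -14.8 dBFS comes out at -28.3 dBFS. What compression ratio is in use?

Input overshoot = -14.8 − (-32.8) = 18 dB; output overshoot = -28.3 − (-32.8) = 4.5 dB.
Ratio = 18 / 4.5 = 4.

4:1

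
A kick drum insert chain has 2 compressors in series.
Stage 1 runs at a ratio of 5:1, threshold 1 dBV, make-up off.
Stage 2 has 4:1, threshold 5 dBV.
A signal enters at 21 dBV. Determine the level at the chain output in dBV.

Stage 1: 21 dBV is 20 dB over 1 dBV; at 5:1 that becomes 4 dB over, giving 5 dBV.
Stage 2: 5 dBV is at or below the 5 dBV threshold — no compression; output 5 dBV.

5 dBV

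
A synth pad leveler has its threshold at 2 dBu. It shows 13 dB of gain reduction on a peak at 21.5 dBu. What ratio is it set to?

3:1

Input overshoot = 21.5 − 2 = 19.5 dB.
Output overshoot = 19.5 − 13 = 6.5 dB.
Ratio = input overshoot / output overshoot = 19.5 / 6.5 = 3.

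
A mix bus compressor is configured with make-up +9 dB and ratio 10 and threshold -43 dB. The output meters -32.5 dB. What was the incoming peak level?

-28 dB

Stripping the +9 dB make-up gives -41.5 dB at the gain stage.
Post-compression overshoot = -41.5 − (-43) = 1.5 dB.
Undo the ratio: input overshoot = 1.5 × 10 = 15 dB, giving input = -28 dB.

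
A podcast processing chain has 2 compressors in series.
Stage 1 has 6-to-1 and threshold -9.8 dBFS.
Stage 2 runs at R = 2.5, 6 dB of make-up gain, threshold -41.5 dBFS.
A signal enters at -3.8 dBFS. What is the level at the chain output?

Stage 1: overshoot 6 dB → 6/6 = 1 dB → -8.8 dBFS.
Stage 2: overshoot 32.7 dB → 32.7/2.5 = 13.08 dB → -28.42 dBFS; +6 dB make-up → -22.42 dBFS.

-22.42 dBFS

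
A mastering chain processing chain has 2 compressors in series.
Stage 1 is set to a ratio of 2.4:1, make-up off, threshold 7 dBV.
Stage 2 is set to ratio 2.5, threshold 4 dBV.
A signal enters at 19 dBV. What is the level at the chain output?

7.2 dBV

Stage 1: 12 dB above 7 dBV, reduced 2.4:1 to 5 dB above → 12 dBV.
Stage 2: overshoot 8 dB → 8/2.5 = 3.2 dB → 7.2 dBV.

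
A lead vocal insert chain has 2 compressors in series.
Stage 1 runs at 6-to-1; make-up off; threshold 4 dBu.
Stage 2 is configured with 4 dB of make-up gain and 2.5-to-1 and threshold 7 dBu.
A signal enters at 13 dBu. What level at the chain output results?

Stage 1: 9 dB above 4 dBu, reduced 6:1 to 1.5 dB above → 5.5 dBu.
Stage 2: below threshold (5.5 ≤ 7); passes unchanged; make-up brings it to 9.5 dBu.

9.5 dBu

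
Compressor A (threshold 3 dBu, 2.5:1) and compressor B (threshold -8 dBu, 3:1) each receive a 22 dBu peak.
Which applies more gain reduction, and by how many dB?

A: 19 dB over, compressed to 7.6 dB over, so 11.4 dB of GR.
B: 30 dB over, compressed to 10 dB over, so 20 dB of GR.
B applies 8.6 dB more gain reduction.

B, by 8.6 dB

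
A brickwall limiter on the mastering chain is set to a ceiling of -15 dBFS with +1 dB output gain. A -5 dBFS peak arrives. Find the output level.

At ∞:1, everything above -15 dBFS is held at the ceiling.
Output gain then adds 1 dB: -15 + 1 = -14 dBFS.

-14 dBFS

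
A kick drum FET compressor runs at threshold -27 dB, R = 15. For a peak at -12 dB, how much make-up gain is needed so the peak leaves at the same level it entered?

Overshoot 15 dB → 15/15 = 1 dB after compression, so the compressed level is -27 + 1 = -26 dB.
Make-up = target − compressed = -12 − (-26) = 14 dB.

14 dB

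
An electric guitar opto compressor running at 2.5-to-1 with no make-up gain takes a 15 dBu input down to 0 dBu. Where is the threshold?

-10 dBu

Gain reduction = 15 − 0 = 15 dB; output overshoot = GR / (R − 1) = 15 / 1.5 = 10 dB.
Threshold = output − output overshoot = 0 − 10 = -10 dBu.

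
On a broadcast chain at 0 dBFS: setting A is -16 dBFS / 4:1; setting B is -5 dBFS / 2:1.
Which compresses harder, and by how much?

A, by 9.5 dB

A: 16 dB over, compressed to 4 dB over, so 12 dB of GR.
B: 5 dB over, compressed to 2.5 dB over, so 2.5 dB of GR.
Difference: 9.5 dB in favour of A.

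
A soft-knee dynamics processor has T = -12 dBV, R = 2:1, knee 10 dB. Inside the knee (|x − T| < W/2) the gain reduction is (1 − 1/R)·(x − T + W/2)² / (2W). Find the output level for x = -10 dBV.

-11.225 dBV

x − T + W/2 = -10 − (-12) + 5 = 7.
GR = (1 − 1/2) × 7² / 20 = 0.5 × 49 / 20 = 1.225 dB.
Output = -10 − 1.225 = -11.225 dBV.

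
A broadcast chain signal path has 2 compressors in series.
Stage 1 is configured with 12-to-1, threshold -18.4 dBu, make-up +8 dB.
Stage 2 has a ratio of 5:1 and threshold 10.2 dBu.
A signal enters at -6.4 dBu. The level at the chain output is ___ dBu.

-9.4 dBu

Stage 1: overshoot 12 dB → 12/12 = 1 dB → -17.4 dBu; +8 dB make-up → -9.4 dBu.
Stage 2: below threshold (-9.4 ≤ 10.2); passes unchanged; output -9.4 dBu.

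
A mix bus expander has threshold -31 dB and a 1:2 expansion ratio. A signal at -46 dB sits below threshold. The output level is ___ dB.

Undershoot = (-31) − (-46) = 15 dB.
At 1:2, that expands to 30 dB under threshold.
Output = -31 − 30 = -61 dB.

-61 dB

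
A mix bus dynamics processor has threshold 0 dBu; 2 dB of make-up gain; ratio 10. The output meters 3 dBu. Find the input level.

10 dBu

Before make-up, the level was 3 − 2 = 1 dBu.
That's 1 dB above the 0 dBu threshold.
Input overshoot = R × output overshoot = 10 dB → input = 0 + 10 = 10 dBu.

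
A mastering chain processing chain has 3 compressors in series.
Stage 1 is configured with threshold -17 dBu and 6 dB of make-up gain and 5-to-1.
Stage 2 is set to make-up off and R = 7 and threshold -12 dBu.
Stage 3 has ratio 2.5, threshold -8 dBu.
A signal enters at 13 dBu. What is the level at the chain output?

-11 dBu

Stage 1: overshoot 30 dB → 30/5 = 6 dB → -11 dBu; +6 dB make-up → -5 dBu.
Stage 2: -5 dBu is 7 dB over -12 dBu; at 7:1 that becomes 1 dB over, giving -11 dBu.
Stage 3: -11 dBu is at or below the -8 dBu threshold — no compression; output -11 dBu.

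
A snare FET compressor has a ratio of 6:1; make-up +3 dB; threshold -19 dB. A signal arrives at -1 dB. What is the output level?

Overshoot: -1 − (-19) = 18 dB.
At 6:1 the overshoot is divided by 6, leaving 3 dB above threshold.
So the level is -19 + 3 = -16 dB; make-up adds 3 dB, giving -13 dB.

-13 dB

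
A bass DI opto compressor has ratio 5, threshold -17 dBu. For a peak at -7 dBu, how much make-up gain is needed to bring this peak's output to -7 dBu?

Without make-up, output = threshold + overshoot/5 = -17 + 2 = -15 dBu.
Gap to target: 8 dB.

8 dB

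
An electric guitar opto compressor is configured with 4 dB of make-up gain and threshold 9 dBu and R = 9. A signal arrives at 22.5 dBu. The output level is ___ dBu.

22.5 dBu sits 13.5 dB over threshold.
9:1 compression reduces that to 13.5/9 = 1.5 dB over.
Output = 9 + 1.5 = 10.5 dBu; make-up adds 4 dB, giving 14.5 dBu.

14.5 dBu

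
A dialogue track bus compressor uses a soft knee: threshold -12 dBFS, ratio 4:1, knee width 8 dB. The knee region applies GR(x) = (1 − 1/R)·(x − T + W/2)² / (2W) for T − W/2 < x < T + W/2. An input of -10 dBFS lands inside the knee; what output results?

-11.6875 dBFS

x − T + W/2 = -10 − (-12) + 4 = 6.
GR = (1 − 1/4) × 6² / 16 = 0.75 × 36 / 16 = 1.6875 dB.
Output = -10 − 1.6875 = -11.6875 dBFS.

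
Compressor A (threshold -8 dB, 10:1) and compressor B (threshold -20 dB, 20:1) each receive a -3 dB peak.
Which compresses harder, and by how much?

B, by 11.65 dB

A: 5 dB over, compressed to 0.5 dB over, so 4.5 dB of GR.
B: 17 dB over, compressed to 0.85 dB over, so 16.15 dB of GR.
B applies 11.65 dB more gain reduction.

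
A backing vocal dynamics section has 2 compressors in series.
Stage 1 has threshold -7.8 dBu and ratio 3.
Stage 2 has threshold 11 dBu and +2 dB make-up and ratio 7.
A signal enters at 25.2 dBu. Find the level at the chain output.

Stage 1: overshoot 33 dB → 33/3 = 11 dB → 3.2 dBu.
Stage 2: 3.2 dBu ≤ 11 dBu, so stage 2 doesn't engage; make-up brings it to 5.2 dBu.

5.2 dBu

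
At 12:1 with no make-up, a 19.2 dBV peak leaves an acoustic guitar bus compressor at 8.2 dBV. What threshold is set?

Gain reduction = 19.2 − 8.2 = 11 dB; output overshoot = GR / (R − 1) = 11 / 11 = 1 dB.
Threshold = output − output overshoot = 8.2 − 1 = 7.2 dBV.

7.2 dBV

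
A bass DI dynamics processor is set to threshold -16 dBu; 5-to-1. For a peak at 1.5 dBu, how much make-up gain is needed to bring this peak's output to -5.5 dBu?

7 dB

Overshoot 17.5 dB → 17.5/5 = 3.5 dB after compression, so the compressed level is -16 + 3.5 = -12.5 dBu.
Make-up = target − compressed = -5.5 − (-12.5) = 7 dB.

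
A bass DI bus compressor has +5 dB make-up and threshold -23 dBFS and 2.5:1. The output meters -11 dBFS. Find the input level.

-5.5 dBFS

Remove make-up: -11 − 5 = -16 dBFS.
The compressed level sits -16 − (-23) = 7 dB over threshold.
Undo the ratio: input overshoot = 7 × 2.5 = 17.5 dB, giving input = -5.5 dBFS.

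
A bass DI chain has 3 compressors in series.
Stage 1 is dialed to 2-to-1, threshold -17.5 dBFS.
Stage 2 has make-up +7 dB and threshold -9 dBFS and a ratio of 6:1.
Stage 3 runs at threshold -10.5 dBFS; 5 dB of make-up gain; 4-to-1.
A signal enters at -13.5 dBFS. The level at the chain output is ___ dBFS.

-5 dBFS

Stage 1: 4 dB above -17.5 dBFS, reduced 2:1 to 2 dB above → -15.5 dBFS.
Stage 2: -15.5 dBFS ≤ -9 dBFS, so stage 2 doesn't engage; make-up brings it to -8.5 dBFS.
Stage 3: overshoot 2 dB → 2/4 = 0.5 dB → -10 dBFS; +5 dB make-up → -5 dBFS.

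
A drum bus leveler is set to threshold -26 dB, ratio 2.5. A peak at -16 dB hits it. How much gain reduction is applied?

-16 dB exceeds the threshold by 10 dB.
After 2.5:1 compression the overshoot becomes 10/2.5 = 4 dB.
Gain reduction = 10 − 4 = 6 dB.

6 dB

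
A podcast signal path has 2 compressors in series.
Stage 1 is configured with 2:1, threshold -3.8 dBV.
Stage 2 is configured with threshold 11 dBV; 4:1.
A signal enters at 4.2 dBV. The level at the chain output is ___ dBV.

0.2 dBV

Stage 1: 8 dB above -3.8 dBV, reduced 2:1 to 4 dB above → 0.2 dBV.
Stage 2: below threshold (0.2 ≤ 11); passes unchanged; output 0.2 dBV.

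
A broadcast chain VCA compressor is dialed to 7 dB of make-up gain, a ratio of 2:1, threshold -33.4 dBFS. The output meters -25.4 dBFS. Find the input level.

Before make-up, the level was -25.4 − 7 = -32.4 dBFS.
That's 1 dB above the -33.4 dBFS threshold.
Input overshoot = R × output overshoot = 2 dB → input = -33.4 + 2 = -31.4 dBFS.

-31.4 dBFS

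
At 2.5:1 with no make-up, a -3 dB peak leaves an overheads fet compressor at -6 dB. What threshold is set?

-8 dB

Gain reduction = -3 − (-6) = 3 dB; output overshoot = GR / (R − 1) = 3 / 1.5 = 2 dB.
Threshold = output − output overshoot = -6 − 2 = -8 dB.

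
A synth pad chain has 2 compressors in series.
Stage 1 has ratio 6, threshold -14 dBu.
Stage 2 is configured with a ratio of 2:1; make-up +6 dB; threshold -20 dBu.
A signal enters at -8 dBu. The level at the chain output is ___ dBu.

Stage 1: 6 dB above -14 dBu, reduced 6:1 to 1 dB above → -13 dBu.
Stage 2: overshoot 7 dB → 7/2 = 3.5 dB → -16.5 dBu; +6 dB make-up → -10.5 dBu.

-10.5 dBu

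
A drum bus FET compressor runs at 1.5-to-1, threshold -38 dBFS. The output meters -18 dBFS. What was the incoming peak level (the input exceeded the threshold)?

-8 dBFS

Post-compression overshoot = -18 − (-38) = 20 dB.
Undo the ratio: input overshoot = 20 × 1.5 = 30 dB, giving input = -8 dBFS.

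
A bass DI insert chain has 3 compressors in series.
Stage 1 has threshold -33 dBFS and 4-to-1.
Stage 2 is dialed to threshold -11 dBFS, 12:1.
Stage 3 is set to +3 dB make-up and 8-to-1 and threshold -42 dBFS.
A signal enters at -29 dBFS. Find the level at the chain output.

-37.75 dBFS

Stage 1: 4 dB above -33 dBFS, reduced 4:1 to 1 dB above → -32 dBFS.
Stage 2: below threshold (-32 ≤ -11); passes unchanged; output -32 dBFS.
Stage 3: 10 dB above -42 dBFS, reduced 8:1 to 1.25 dB above → -40.75 dBFS; +3 dB make-up → -37.75 dBFS.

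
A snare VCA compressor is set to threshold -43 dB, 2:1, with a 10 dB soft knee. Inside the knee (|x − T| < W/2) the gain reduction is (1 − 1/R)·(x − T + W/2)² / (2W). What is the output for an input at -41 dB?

-42.225 dB

x − T + W/2 = -41 − (-43) + 5 = 7.
GR = (1 − 1/2) × 7² / 20 = 0.5 × 49 / 20 = 1.225 dB.
Output = -41 − 1.225 = -42.225 dB.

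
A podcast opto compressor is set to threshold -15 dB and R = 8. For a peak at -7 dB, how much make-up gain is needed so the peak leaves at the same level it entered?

7 dB

The peak compresses to -15 + 8/8 = -14 dB.
To reach -7 dB requires -7 − (-14) = 7 dB of make-up.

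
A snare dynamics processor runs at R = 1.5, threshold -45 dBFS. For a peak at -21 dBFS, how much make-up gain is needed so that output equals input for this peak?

8 dB

Overshoot 24 dB → 24/1.5 = 16 dB after compression, so the compressed level is -45 + 16 = -29 dBFS.
Make-up = target − compressed = -21 − (-29) = 8 dB.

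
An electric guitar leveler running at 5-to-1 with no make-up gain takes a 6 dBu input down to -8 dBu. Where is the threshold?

Let T be the threshold. Output overshoot = (input overshoot)/R, so -8 − T = (6 − T)/5.
5·(-8 − T) = 6 − T → 4·T = -40 − 6 = -46.
T = -46/4 = -11.5 dBu.

-11.5 dBu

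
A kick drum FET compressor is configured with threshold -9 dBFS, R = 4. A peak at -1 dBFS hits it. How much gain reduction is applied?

6 dB

The signal is 8 dB above threshold.
A 4:1 ratio leaves 2 dB of that excess.
So the signal is attenuated by 8 − 2 = 6 dB.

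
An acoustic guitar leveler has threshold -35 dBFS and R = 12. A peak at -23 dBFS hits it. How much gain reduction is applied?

11 dB

-23 dBFS exceeds the threshold by 12 dB.
At 12:1, output sits 12/12 = 1 dB above threshold.
So the signal is attenuated by 12 − 1 = 11 dB.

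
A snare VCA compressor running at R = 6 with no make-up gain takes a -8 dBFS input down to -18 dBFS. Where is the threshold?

-20 dBFS

Gain reduction = -8 − (-18) = 10 dB; output overshoot = GR / (R − 1) = 10 / 5 = 2 dB.
Threshold = output − output overshoot = -18 − 2 = -20 dBFS.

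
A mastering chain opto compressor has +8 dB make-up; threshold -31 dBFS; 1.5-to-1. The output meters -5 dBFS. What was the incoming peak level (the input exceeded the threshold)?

-4 dBFS

Stripping the +8 dB make-up gives -13 dBFS at the gain stage.
That's 18 dB above the -31 dBFS threshold.
Undo the ratio: input overshoot = 18 × 1.5 = 27 dB, giving input = -4 dBFS.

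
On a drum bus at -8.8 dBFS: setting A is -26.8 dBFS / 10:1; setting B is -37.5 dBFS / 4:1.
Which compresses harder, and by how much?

B, by 5.325 dB

A: GR = 18 − 18/10 = 16.2 dB.
B: GR = 28.7 − 28.7/4 = 21.525 dB.
B reduces 5.325 dB more.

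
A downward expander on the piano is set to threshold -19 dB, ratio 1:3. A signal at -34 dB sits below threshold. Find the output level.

-64 dB

Below threshold, a 1:3 expander applies gain = (3−1)×(T − x) of attenuation.
(3−1) × 15 = 30 dB, so output = -34 − 30 = -64 dB.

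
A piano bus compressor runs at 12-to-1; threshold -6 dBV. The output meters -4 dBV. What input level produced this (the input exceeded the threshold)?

18 dBV

That's 2 dB above the -6 dBV threshold.
Input overshoot = R × output overshoot = 24 dB → input = -6 + 24 = 18 dBV.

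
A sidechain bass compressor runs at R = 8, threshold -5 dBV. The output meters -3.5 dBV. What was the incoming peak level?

7 dBV

That's 1.5 dB above the -5 dBV threshold.
Input overshoot = R × output overshoot = 12 dB → input = -5 + 12 = 7 dBV.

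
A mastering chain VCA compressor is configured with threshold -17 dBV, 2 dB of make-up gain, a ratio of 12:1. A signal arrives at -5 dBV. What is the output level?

-14 dBV

The input is 12 dB above the -17 dBV threshold.
At 12:1 the overshoot is divided by 12, leaving 1 dB above threshold.
That puts the output at -16 dBV; make-up adds 2 dB, giving -14 dBV.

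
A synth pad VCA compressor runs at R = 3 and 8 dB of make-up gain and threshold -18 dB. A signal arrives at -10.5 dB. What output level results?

-7.5 dB

The input is 7.5 dB above the -18 dB threshold.
At 3:1 the overshoot is divided by 3, leaving 2.5 dB above threshold.
That puts the output at -15.5 dB; make-up adds 8 dB, giving -7.5 dB.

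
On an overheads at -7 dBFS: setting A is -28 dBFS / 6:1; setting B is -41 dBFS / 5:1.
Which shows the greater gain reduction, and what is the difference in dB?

A: GR = 21 − 21/6 = 17.5 dB.
B: GR = 34 − 34/5 = 27.2 dB.
Difference: 9.7 dB in favour of B.

B, by 9.7 dB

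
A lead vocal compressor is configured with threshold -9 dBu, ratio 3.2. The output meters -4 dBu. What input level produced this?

That's 5 dB above the -9 dBu threshold.
Undo the ratio: input overshoot = 5 × 3.2 = 16 dB, giving input = 7 dBu.

7 dBu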